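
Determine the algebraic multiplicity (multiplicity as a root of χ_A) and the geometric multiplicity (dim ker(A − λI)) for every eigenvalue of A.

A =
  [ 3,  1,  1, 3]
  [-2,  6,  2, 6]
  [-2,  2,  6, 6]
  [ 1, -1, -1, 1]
λ = 4: alg = 4, geom = 3

Step 1 — factor the characteristic polynomial to read off the algebraic multiplicities:
  χ_A(x) = (x - 4)^4

Step 2 — compute geometric multiplicities via the rank-nullity identity g(λ) = n − rank(A − λI):
  rank(A − (4)·I) = 1, so dim ker(A − (4)·I) = n − 1 = 3

Summary:
  λ = 4: algebraic multiplicity = 4, geometric multiplicity = 3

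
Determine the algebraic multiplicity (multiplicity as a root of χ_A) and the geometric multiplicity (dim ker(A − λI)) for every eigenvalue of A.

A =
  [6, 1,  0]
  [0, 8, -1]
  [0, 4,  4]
λ = 6: alg = 3, geom = 1

Step 1 — factor the characteristic polynomial to read off the algebraic multiplicities:
  χ_A(x) = (x - 6)^3

Step 2 — compute geometric multiplicities via the rank-nullity identity g(λ) = n − rank(A − λI):
  rank(A − (6)·I) = 2, so dim ker(A − (6)·I) = n − 2 = 1

Summary:
  λ = 6: algebraic multiplicity = 3, geometric multiplicity = 1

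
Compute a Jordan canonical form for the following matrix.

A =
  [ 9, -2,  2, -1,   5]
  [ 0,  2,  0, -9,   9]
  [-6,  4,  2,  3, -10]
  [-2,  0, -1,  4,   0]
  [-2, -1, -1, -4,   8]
J_3(5) ⊕ J_2(5)

The characteristic polynomial is
  det(x·I − A) = x^5 - 25*x^4 + 250*x^3 - 1250*x^2 + 3125*x - 3125 = (x - 5)^5

Eigenvalues and multiplicities (the geometric multiplicity of λ is n − rank(A − λI), which equals the number of Jordan blocks for λ):
  λ = 5: algebraic multiplicity = 5, geometric multiplicity = 2

Determining the block sizes for each eigenvalue:
  λ = 5: with am = 5 and gm = 2, the partition is not yet determined (e.g. several partitions of 5 into 2 parts exist). Let N = A − (5)·I. Computing rank(N^1) = 3, rank(N^2) = 1, rank(N^3) = 0; the number of blocks of size ≥ j is rank(N^{j−1}) − rank(N^j), giving [2, 2, 1]. So we have 1 block(s) of size 3, 1 block(s) of size 2 → block sizes [3, 2]

Assembling the blocks gives a Jordan form
J =
  [5, 1, 0, 0, 0]
  [0, 5, 1, 0, 0]
  [0, 0, 5, 0, 0]
  [0, 0, 0, 5, 1]
  [0, 0, 0, 0, 5]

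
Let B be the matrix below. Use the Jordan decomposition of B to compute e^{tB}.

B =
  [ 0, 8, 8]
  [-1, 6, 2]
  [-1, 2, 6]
e^{tB} =
  [-4*t*exp(4*t) + exp(4*t), 8*t*exp(4*t), 8*t*exp(4*t)]
  [-t*exp(4*t), 2*t*exp(4*t) + exp(4*t), 2*t*exp(4*t)]
  [-t*exp(4*t), 2*t*exp(4*t), 2*t*exp(4*t) + exp(4*t)]

Strategy: write B = P · J · P⁻¹ where J is a Jordan canonical form, so e^{tB} = P · e^{tJ} · P⁻¹, and e^{tJ} can be computed block-by-block.

B has Jordan form
J =
  [4, 1, 0]
  [0, 4, 0]
  [0, 0, 4]
(up to reordering of blocks).

Per-block formulas:
  For a 2×2 Jordan block J_2(4): exp(t · J_2(4)) = e^(4t)·(I + t·N), where N is the 2×2 nilpotent shift.
  For a 1×1 block at λ = 4: exp(t · [4]) = [e^(4t)].

After assembling e^{tJ} and conjugating by P, we get:

e^{tB} =
  [-4*t*exp(4*t) + exp(4*t), 8*t*exp(4*t), 8*t*exp(4*t)]
  [-t*exp(4*t), 2*t*exp(4*t) + exp(4*t), 2*t*exp(4*t)]
  [-t*exp(4*t), 2*t*exp(4*t), 2*t*exp(4*t) + exp(4*t)]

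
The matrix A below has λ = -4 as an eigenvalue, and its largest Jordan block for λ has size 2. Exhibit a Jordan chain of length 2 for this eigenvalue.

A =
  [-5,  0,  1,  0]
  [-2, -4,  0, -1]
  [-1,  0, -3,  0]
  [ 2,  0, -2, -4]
A Jordan chain for λ = -4 of length 2:
v_1 = (-1, -2, -1, 2)ᵀ
v_2 = (1, 0, 0, 0)ᵀ

Let N = A − (-4)·I. We want v_2 with N^2 v_2 = 0 but N^1 v_2 ≠ 0; then v_{j-1} := N · v_j for j = 2, …, 2.

Pick v_2 = (1, 0, 0, 0)ᵀ.
Then v_1 = N · v_2 = (-1, -2, -1, 2)ᵀ.

Sanity check: (A − (-4)·I) v_1 = (0, 0, 0, 0)ᵀ = 0. ✓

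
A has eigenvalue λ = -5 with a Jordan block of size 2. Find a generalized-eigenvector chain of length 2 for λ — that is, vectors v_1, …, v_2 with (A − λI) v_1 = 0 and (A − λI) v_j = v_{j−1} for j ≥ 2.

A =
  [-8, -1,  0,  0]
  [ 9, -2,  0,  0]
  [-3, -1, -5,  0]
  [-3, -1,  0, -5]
A Jordan chain for λ = -5 of length 2:
v_1 = (-3, 9, -3, -3)ᵀ
v_2 = (1, 0, 0, 0)ᵀ

Let N = A − (-5)·I. We want v_2 with N^2 v_2 = 0 but N^1 v_2 ≠ 0; then v_{j-1} := N · v_j for j = 2, …, 2.

Pick v_2 = (1, 0, 0, 0)ᵀ.
Then v_1 = N · v_2 = (-3, 9, -3, -3)ᵀ.

Sanity check: (A − (-5)·I) v_1 = (0, 0, 0, 0)ᵀ = 0. ✓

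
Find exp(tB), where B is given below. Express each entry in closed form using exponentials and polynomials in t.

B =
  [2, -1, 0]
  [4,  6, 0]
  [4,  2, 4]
e^{tB} =
  [-2*t*exp(4*t) + exp(4*t), -t*exp(4*t), 0]
  [4*t*exp(4*t), 2*t*exp(4*t) + exp(4*t), 0]
  [4*t*exp(4*t), 2*t*exp(4*t), exp(4*t)]

Strategy: write B = P · J · P⁻¹ where J is a Jordan canonical form, so e^{tB} = P · e^{tJ} · P⁻¹, and e^{tJ} can be computed block-by-block.

B has Jordan form
J =
  [4, 1, 0]
  [0, 4, 0]
  [0, 0, 4]
(up to reordering of blocks).

Per-block formulas:
  For a 1×1 block at λ = 4: exp(t · [4]) = [e^(4t)].
  For a 2×2 Jordan block J_2(4): exp(t · J_2(4)) = e^(4t)·(I + t·N), where N is the 2×2 nilpotent shift.

After assembling e^{tJ} and conjugating by P, we get:

e^{tB} =
  [-2*t*exp(4*t) + exp(4*t), -t*exp(4*t), 0]
  [4*t*exp(4*t), 2*t*exp(4*t) + exp(4*t), 0]
  [4*t*exp(4*t), 2*t*exp(4*t), exp(4*t)]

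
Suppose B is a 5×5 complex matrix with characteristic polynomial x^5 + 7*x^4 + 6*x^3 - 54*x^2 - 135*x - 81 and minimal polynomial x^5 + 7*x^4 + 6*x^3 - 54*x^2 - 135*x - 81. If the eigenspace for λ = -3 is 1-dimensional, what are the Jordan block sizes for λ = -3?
Block sizes for λ = -3: [3]

Step 1 — from the characteristic polynomial, algebraic multiplicity of λ = -3 is 3. From dim ker(B − (-3)·I) = 1, there are exactly 1 Jordan blocks for λ = -3.
Step 2 — from the minimal polynomial, the factor (x + 3)^3 tells us the largest block for λ = -3 has size 3.
Step 3 — with total size 3, 1 blocks, and largest block 3, the block sizes (in nonincreasing order) are [3].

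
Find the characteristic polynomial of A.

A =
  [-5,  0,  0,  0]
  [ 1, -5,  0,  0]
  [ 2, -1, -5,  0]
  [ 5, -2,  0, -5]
x^4 + 20*x^3 + 150*x^2 + 500*x + 625

Expanding det(x·I − A) (e.g. by cofactor expansion or by noting that A is similar to its Jordan form J, which has the same characteristic polynomial as A) gives
  χ_A(x) = x^4 + 20*x^3 + 150*x^2 + 500*x + 625
which factors as (x + 5)^4. The eigenvalues (with algebraic multiplicities) are λ = -5 with multiplicity 4.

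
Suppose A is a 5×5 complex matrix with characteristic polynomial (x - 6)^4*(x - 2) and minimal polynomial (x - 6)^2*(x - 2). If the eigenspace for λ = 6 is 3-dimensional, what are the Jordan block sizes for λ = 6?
Block sizes for λ = 6: [2, 1, 1]

Step 1 — from the characteristic polynomial, algebraic multiplicity of λ = 6 is 4. From dim ker(A − (6)·I) = 3, there are exactly 3 Jordan blocks for λ = 6.
Step 2 — from the minimal polynomial, the factor (x − 6)^2 tells us the largest block for λ = 6 has size 2.
Step 3 — with total size 4, 3 blocks, and largest block 2, the block sizes (in nonincreasing order) are [2, 1, 1].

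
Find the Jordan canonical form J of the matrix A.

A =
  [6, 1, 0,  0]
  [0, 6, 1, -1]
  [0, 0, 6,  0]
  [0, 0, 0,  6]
J_3(6) ⊕ J_1(6)

The characteristic polynomial is
  det(x·I − A) = x^4 - 24*x^3 + 216*x^2 - 864*x + 1296 = (x - 6)^4

Eigenvalues and multiplicities (the geometric multiplicity of λ is n − rank(A − λI), which equals the number of Jordan blocks for λ):
  λ = 6: algebraic multiplicity = 4, geometric multiplicity = 2

Determining the block sizes for each eigenvalue:
  λ = 6: with am = 4 and gm = 2, the partition is not yet determined (e.g. several partitions of 4 into 2 parts exist). Let N = A − (6)·I. Computing rank(N^1) = 2, rank(N^2) = 1, rank(N^3) = 0; the number of blocks of size ≥ j is rank(N^{j−1}) − rank(N^j), giving [2, 1, 1]. So we have 1 block(s) of size 3, 1 block(s) of size 1 → block sizes [3, 1]

Assembling the blocks gives a Jordan form
J =
  [6, 1, 0, 0]
  [0, 6, 1, 0]
  [0, 0, 6, 0]
  [0, 0, 0, 6]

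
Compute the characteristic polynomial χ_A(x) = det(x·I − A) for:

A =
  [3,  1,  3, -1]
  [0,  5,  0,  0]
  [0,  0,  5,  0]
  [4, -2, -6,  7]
x^4 - 20*x^3 + 150*x^2 - 500*x + 625

Expanding det(x·I − A) (e.g. by cofactor expansion or by noting that A is similar to its Jordan form J, which has the same characteristic polynomial as A) gives
  χ_A(x) = x^4 - 20*x^3 + 150*x^2 - 500*x + 625
which factors as (x - 5)^4. The eigenvalues (with algebraic multiplicities) are λ = 5 with multiplicity 4.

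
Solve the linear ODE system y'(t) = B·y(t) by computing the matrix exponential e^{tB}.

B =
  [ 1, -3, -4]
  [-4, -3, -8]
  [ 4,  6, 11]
e^{tB} =
  [-2*t*exp(3*t) + exp(3*t), -3*t*exp(3*t), -4*t*exp(3*t)]
  [-4*t*exp(3*t), -6*t*exp(3*t) + exp(3*t), -8*t*exp(3*t)]
  [4*t*exp(3*t), 6*t*exp(3*t), 8*t*exp(3*t) + exp(3*t)]

Strategy: write B = P · J · P⁻¹ where J is a Jordan canonical form, so e^{tB} = P · e^{tJ} · P⁻¹, and e^{tJ} can be computed block-by-block.

B has Jordan form
J =
  [3, 1, 0]
  [0, 3, 0]
  [0, 0, 3]
(up to reordering of blocks).

Per-block formulas:
  For a 2×2 Jordan block J_2(3): exp(t · J_2(3)) = e^(3t)·(I + t·N), where N is the 2×2 nilpotent shift.
  For a 1×1 block at λ = 3: exp(t · [3]) = [e^(3t)].

After assembling e^{tJ} and conjugating by P, we get:

e^{tB} =
  [-2*t*exp(3*t) + exp(3*t), -3*t*exp(3*t), -4*t*exp(3*t)]
  [-4*t*exp(3*t), -6*t*exp(3*t) + exp(3*t), -8*t*exp(3*t)]
  [4*t*exp(3*t), 6*t*exp(3*t), 8*t*exp(3*t) + exp(3*t)]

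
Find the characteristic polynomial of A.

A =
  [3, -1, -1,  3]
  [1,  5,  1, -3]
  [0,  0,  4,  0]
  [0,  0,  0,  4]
x^4 - 16*x^3 + 96*x^2 - 256*x + 256

Expanding det(x·I − A) (e.g. by cofactor expansion or by noting that A is similar to its Jordan form J, which has the same characteristic polynomial as A) gives
  χ_A(x) = x^4 - 16*x^3 + 96*x^2 - 256*x + 256
which factors as (x - 4)^4. The eigenvalues (with algebraic multiplicities) are λ = 4 with multiplicity 4.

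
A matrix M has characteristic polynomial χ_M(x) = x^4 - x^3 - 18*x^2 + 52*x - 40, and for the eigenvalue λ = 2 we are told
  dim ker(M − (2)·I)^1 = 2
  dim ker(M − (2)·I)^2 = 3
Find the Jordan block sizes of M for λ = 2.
Block sizes for λ = 2: [2, 1]

From the dimensions of kernels of powers, the number of Jordan blocks of size at least j is d_j − d_{j−1} where d_j = dim ker(N^j) (with d_0 = 0). Computing the differences gives [2, 1].
The number of blocks of size exactly k is (#blocks of size ≥ k) − (#blocks of size ≥ k + 1), so the partition is: 1 block(s) of size 1, 1 block(s) of size 2.
In nonincreasing order the block sizes are [2, 1].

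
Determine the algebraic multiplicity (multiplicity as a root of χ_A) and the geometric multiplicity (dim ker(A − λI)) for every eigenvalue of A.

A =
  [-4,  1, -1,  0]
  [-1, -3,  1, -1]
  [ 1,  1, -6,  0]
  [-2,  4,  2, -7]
λ = -5: alg = 4, geom = 2

Step 1 — factor the characteristic polynomial to read off the algebraic multiplicities:
  χ_A(x) = (x + 5)^4

Step 2 — compute geometric multiplicities via the rank-nullity identity g(λ) = n − rank(A − λI):
  rank(A − (-5)·I) = 2, so dim ker(A − (-5)·I) = n − 2 = 2

Summary:
  λ = -5: algebraic multiplicity = 4, geometric multiplicity = 2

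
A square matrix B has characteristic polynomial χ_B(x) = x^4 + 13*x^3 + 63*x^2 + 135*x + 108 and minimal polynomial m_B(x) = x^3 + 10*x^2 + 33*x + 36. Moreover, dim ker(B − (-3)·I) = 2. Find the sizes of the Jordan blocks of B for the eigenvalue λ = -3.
Block sizes for λ = -3: [2, 1]

Step 1 — from the characteristic polynomial, algebraic multiplicity of λ = -3 is 3. From dim ker(B − (-3)·I) = 2, there are exactly 2 Jordan blocks for λ = -3.
Step 2 — from the minimal polynomial, the factor (x + 3)^2 tells us the largest block for λ = -3 has size 2.
Step 3 — with total size 3, 2 blocks, and largest block 2, the block sizes (in nonincreasing order) are [2, 1].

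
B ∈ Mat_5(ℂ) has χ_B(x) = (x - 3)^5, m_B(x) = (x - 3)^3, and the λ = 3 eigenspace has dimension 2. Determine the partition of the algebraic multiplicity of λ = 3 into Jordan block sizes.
Block sizes for λ = 3: [3, 2]

Step 1 — from the characteristic polynomial, algebraic multiplicity of λ = 3 is 5. From dim ker(B − (3)·I) = 2, there are exactly 2 Jordan blocks for λ = 3.
Step 2 — from the minimal polynomial, the factor (x − 3)^3 tells us the largest block for λ = 3 has size 3.
Step 3 — with total size 5, 2 blocks, and largest block 3, the block sizes (in nonincreasing order) are [3, 2].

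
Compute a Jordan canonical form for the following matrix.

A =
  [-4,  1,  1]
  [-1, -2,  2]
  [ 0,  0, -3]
J_3(-3)

The characteristic polynomial is
  det(x·I − A) = x^3 + 9*x^2 + 27*x + 27 = (x + 3)^3

Eigenvalues and multiplicities (the geometric multiplicity of λ is n − rank(A − λI), which equals the number of Jordan blocks for λ):
  λ = -3: algebraic multiplicity = 3, geometric multiplicity = 1

Determining the block sizes for each eigenvalue:
  λ = -3: one block (gm = 1), so the single block has size am = 3 → block sizes [3]

Assembling the blocks gives a Jordan form
J =
  [-3,  1,  0]
  [ 0, -3,  1]
  [ 0,  0, -3]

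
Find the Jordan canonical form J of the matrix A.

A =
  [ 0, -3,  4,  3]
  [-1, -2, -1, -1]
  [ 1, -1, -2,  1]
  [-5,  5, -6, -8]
J_3(-3) ⊕ J_1(-3)

The characteristic polynomial is
  det(x·I − A) = x^4 + 12*x^3 + 54*x^2 + 108*x + 81 = (x + 3)^4

Eigenvalues and multiplicities (the geometric multiplicity of λ is n − rank(A − λI), which equals the number of Jordan blocks for λ):
  λ = -3: algebraic multiplicity = 4, geometric multiplicity = 2

Determining the block sizes for each eigenvalue:
  λ = -3: with am = 4 and gm = 2, the partition is not yet determined (e.g. several partitions of 4 into 2 parts exist). Let N = A − (-3)·I. Computing rank(N^1) = 2, rank(N^2) = 1, rank(N^3) = 0; the number of blocks of size ≥ j is rank(N^{j−1}) − rank(N^j), giving [2, 1, 1]. So we have 1 block(s) of size 3, 1 block(s) of size 1 → block sizes [3, 1]

Assembling the blocks gives a Jordan form
J =
  [-3,  1,  0,  0]
  [ 0, -3,  1,  0]
  [ 0,  0, -3,  0]
  [ 0,  0,  0, -3]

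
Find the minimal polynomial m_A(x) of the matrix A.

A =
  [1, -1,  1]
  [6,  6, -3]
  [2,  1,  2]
x^2 - 6*x + 9

The characteristic polynomial is χ_A(x) = (x - 3)^3, so the eigenvalues are known. The minimal polynomial is
  m_A(x) = Π_λ (x − λ)^{k_λ}
where k_λ is the size of the *largest* Jordan block for λ (equivalently, the smallest k with (A − λI)^k v = 0 for every generalised eigenvector v of λ).

  λ = 3: largest Jordan block has size 2, contributing (x − 3)^2

So m_A(x) = (x - 3)^2 = x^2 - 6*x + 9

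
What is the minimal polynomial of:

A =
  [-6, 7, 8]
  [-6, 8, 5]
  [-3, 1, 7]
x^3 - 9*x^2 + 27*x - 27

The characteristic polynomial is χ_A(x) = (x - 3)^3, so the eigenvalues are known. The minimal polynomial is
  m_A(x) = Π_λ (x − λ)^{k_λ}
where k_λ is the size of the *largest* Jordan block for λ (equivalently, the smallest k with (A − λI)^k v = 0 for every generalised eigenvector v of λ).

  λ = 3: largest Jordan block has size 3, contributing (x − 3)^3

So m_A(x) = (x - 3)^3 = x^3 - 9*x^2 + 27*x - 27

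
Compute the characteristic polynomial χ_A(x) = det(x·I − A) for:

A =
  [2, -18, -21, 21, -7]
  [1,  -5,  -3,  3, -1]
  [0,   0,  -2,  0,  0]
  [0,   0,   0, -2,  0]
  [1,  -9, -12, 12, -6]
x^5 + 13*x^4 + 64*x^3 + 152*x^2 + 176*x + 80

Expanding det(x·I − A) (e.g. by cofactor expansion or by noting that A is similar to its Jordan form J, which has the same characteristic polynomial as A) gives
  χ_A(x) = x^5 + 13*x^4 + 64*x^3 + 152*x^2 + 176*x + 80
which factors as (x + 2)^4*(x + 5). The eigenvalues (with algebraic multiplicities) are λ = -5 with multiplicity 1, λ = -2 with multiplicity 4.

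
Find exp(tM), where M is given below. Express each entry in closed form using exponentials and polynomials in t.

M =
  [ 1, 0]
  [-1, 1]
e^{tM} =
  [exp(t), 0]
  [-t*exp(t), exp(t)]

Strategy: write M = P · J · P⁻¹ where J is a Jordan canonical form, so e^{tM} = P · e^{tJ} · P⁻¹, and e^{tJ} can be computed block-by-block.

M has Jordan form
J =
  [1, 1]
  [0, 1]
(up to reordering of blocks).

Per-block formulas:
  For a 2×2 Jordan block J_2(1): exp(t · J_2(1)) = e^(1t)·(I + t·N), where N is the 2×2 nilpotent shift.

After assembling e^{tJ} and conjugating by P, we get:

e^{tM} =
  [exp(t), 0]
  [-t*exp(t), exp(t)]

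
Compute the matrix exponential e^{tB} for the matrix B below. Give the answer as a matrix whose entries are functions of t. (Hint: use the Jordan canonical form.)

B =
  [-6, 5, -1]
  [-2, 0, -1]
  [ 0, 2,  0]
e^{tB} =
  [3*t^2*exp(-2*t) - 4*t*exp(-2*t) + exp(-2*t), -6*t^2*exp(-2*t) + 5*t*exp(-2*t), -3*t^2*exp(-2*t)/2 - t*exp(-2*t)]
  [2*t^2*exp(-2*t) - 2*t*exp(-2*t), -4*t^2*exp(-2*t) + 2*t*exp(-2*t) + exp(-2*t), -t^2*exp(-2*t) - t*exp(-2*t)]
  [-2*t^2*exp(-2*t), 4*t^2*exp(-2*t) + 2*t*exp(-2*t), t^2*exp(-2*t) + 2*t*exp(-2*t) + exp(-2*t)]

Strategy: write B = P · J · P⁻¹ where J is a Jordan canonical form, so e^{tB} = P · e^{tJ} · P⁻¹, and e^{tJ} can be computed block-by-block.

B has Jordan form
J =
  [-2,  1,  0]
  [ 0, -2,  1]
  [ 0,  0, -2]
(up to reordering of blocks).

Per-block formulas:
  For a 3×3 Jordan block J_3(-2): exp(t · J_3(-2)) = e^(-2t)·(I + t·N + (t^2/2)·N^2), where N is the 3×3 nilpotent shift.

After assembling e^{tJ} and conjugating by P, we get:

e^{tB} =
  [3*t^2*exp(-2*t) - 4*t*exp(-2*t) + exp(-2*t), -6*t^2*exp(-2*t) + 5*t*exp(-2*t), -3*t^2*exp(-2*t)/2 - t*exp(-2*t)]
  [2*t^2*exp(-2*t) - 2*t*exp(-2*t), -4*t^2*exp(-2*t) + 2*t*exp(-2*t) + exp(-2*t), -t^2*exp(-2*t) - t*exp(-2*t)]
  [-2*t^2*exp(-2*t), 4*t^2*exp(-2*t) + 2*t*exp(-2*t), t^2*exp(-2*t) + 2*t*exp(-2*t) + exp(-2*t)]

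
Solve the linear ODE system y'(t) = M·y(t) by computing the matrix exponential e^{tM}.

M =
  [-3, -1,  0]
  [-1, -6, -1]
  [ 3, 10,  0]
e^{tM} =
  [t^2*exp(-3*t)/2 + exp(-3*t), 3*t^2*exp(-3*t)/2 - t*exp(-3*t), t^2*exp(-3*t)/2]
  [-t*exp(-3*t), -3*t*exp(-3*t) + exp(-3*t), -t*exp(-3*t)]
  [-t^2*exp(-3*t)/2 + 3*t*exp(-3*t), -3*t^2*exp(-3*t)/2 + 10*t*exp(-3*t), -t^2*exp(-3*t)/2 + 3*t*exp(-3*t) + exp(-3*t)]

Strategy: write M = P · J · P⁻¹ where J is a Jordan canonical form, so e^{tM} = P · e^{tJ} · P⁻¹, and e^{tJ} can be computed block-by-block.

M has Jordan form
J =
  [-3,  1,  0]
  [ 0, -3,  1]
  [ 0,  0, -3]
(up to reordering of blocks).

Per-block formulas:
  For a 3×3 Jordan block J_3(-3): exp(t · J_3(-3)) = e^(-3t)·(I + t·N + (t^2/2)·N^2), where N is the 3×3 nilpotent shift.

After assembling e^{tJ} and conjugating by P, we get:

e^{tM} =
  [t^2*exp(-3*t)/2 + exp(-3*t), 3*t^2*exp(-3*t)/2 - t*exp(-3*t), t^2*exp(-3*t)/2]
  [-t*exp(-3*t), -3*t*exp(-3*t) + exp(-3*t), -t*exp(-3*t)]
  [-t^2*exp(-3*t)/2 + 3*t*exp(-3*t), -3*t^2*exp(-3*t)/2 + 10*t*exp(-3*t), -t^2*exp(-3*t)/2 + 3*t*exp(-3*t) + exp(-3*t)]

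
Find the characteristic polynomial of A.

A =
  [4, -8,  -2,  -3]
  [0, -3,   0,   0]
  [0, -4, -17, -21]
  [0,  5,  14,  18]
x^4 - 2*x^3 - 23*x^2 + 24*x + 144

Expanding det(x·I − A) (e.g. by cofactor expansion or by noting that A is similar to its Jordan form J, which has the same characteristic polynomial as A) gives
  χ_A(x) = x^4 - 2*x^3 - 23*x^2 + 24*x + 144
which factors as (x - 4)^2*(x + 3)^2. The eigenvalues (with algebraic multiplicities) are λ = -3 with multiplicity 2, λ = 4 with multiplicity 2.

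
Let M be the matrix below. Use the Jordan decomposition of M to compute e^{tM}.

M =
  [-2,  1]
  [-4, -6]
e^{tM} =
  [2*t*exp(-4*t) + exp(-4*t), t*exp(-4*t)]
  [-4*t*exp(-4*t), -2*t*exp(-4*t) + exp(-4*t)]

Strategy: write M = P · J · P⁻¹ where J is a Jordan canonical form, so e^{tM} = P · e^{tJ} · P⁻¹, and e^{tJ} can be computed block-by-block.

M has Jordan form
J =
  [-4,  1]
  [ 0, -4]
(up to reordering of blocks).

Per-block formulas:
  For a 2×2 Jordan block J_2(-4): exp(t · J_2(-4)) = e^(-4t)·(I + t·N), where N is the 2×2 nilpotent shift.

After assembling e^{tJ} and conjugating by P, we get:

e^{tM} =
  [2*t*exp(-4*t) + exp(-4*t), t*exp(-4*t)]
  [-4*t*exp(-4*t), -2*t*exp(-4*t) + exp(-4*t)]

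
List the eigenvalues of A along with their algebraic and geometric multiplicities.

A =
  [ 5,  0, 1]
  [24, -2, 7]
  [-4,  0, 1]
λ = -2: alg = 1, geom = 1; λ = 3: alg = 2, geom = 1

Step 1 — factor the characteristic polynomial to read off the algebraic multiplicities:
  χ_A(x) = (x - 3)^2*(x + 2)

Step 2 — compute geometric multiplicities via the rank-nullity identity g(λ) = n − rank(A − λI):
  rank(A − (-2)·I) = 2, so dim ker(A − (-2)·I) = n − 2 = 1
  rank(A − (3)·I) = 2, so dim ker(A − (3)·I) = n − 2 = 1

Summary:
  λ = -2: algebraic multiplicity = 1, geometric multiplicity = 1
  λ = 3: algebraic multiplicity = 2, geometric multiplicity = 1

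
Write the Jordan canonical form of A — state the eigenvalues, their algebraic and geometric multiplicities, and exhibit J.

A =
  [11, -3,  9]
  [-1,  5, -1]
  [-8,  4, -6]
J_1(2) ⊕ J_2(4)

The characteristic polynomial is
  det(x·I − A) = x^3 - 10*x^2 + 32*x - 32 = (x - 4)^2*(x - 2)

Eigenvalues and multiplicities (the geometric multiplicity of λ is n − rank(A − λI), which equals the number of Jordan blocks for λ):
  λ = 2: algebraic multiplicity = 1, geometric multiplicity = 1
  λ = 4: algebraic multiplicity = 2, geometric multiplicity = 1

Determining the block sizes for each eigenvalue:
  λ = 2: one block (gm = 1), so the single block has size am = 1 → block sizes [1]
  λ = 4: one block (gm = 1), so the single block has size am = 2 → block sizes [2]

Assembling the blocks gives a Jordan form
J =
  [2, 0, 0]
  [0, 4, 1]
  [0, 0, 4]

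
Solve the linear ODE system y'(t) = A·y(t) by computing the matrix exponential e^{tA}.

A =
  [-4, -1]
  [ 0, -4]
e^{tA} =
  [exp(-4*t), -t*exp(-4*t)]
  [0, exp(-4*t)]

Strategy: write A = P · J · P⁻¹ where J is a Jordan canonical form, so e^{tA} = P · e^{tJ} · P⁻¹, and e^{tJ} can be computed block-by-block.

A has Jordan form
J =
  [-4,  1]
  [ 0, -4]
(up to reordering of blocks).

Per-block formulas:
  For a 2×2 Jordan block J_2(-4): exp(t · J_2(-4)) = e^(-4t)·(I + t·N), where N is the 2×2 nilpotent shift.

After assembling e^{tJ} and conjugating by P, we get:

e^{tA} =
  [exp(-4*t), -t*exp(-4*t)]
  [0, exp(-4*t)]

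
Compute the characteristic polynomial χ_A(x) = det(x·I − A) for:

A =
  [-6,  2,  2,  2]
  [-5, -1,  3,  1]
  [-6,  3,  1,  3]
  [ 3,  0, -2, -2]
x^4 + 8*x^3 + 24*x^2 + 32*x + 16

Expanding det(x·I − A) (e.g. by cofactor expansion or by noting that A is similar to its Jordan form J, which has the same characteristic polynomial as A) gives
  χ_A(x) = x^4 + 8*x^3 + 24*x^2 + 32*x + 16
which factors as (x + 2)^4. The eigenvalues (with algebraic multiplicities) are λ = -2 with multiplicity 4.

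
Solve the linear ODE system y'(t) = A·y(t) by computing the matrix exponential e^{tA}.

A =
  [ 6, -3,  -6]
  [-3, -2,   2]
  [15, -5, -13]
e^{tA} =
  [9*t*exp(-3*t) + exp(-3*t), -3*t*exp(-3*t), -6*t*exp(-3*t)]
  [-3*t*exp(-3*t), t*exp(-3*t) + exp(-3*t), 2*t*exp(-3*t)]
  [15*t*exp(-3*t), -5*t*exp(-3*t), -10*t*exp(-3*t) + exp(-3*t)]

Strategy: write A = P · J · P⁻¹ where J is a Jordan canonical form, so e^{tA} = P · e^{tJ} · P⁻¹, and e^{tJ} can be computed block-by-block.

A has Jordan form
J =
  [-3,  1,  0]
  [ 0, -3,  0]
  [ 0,  0, -3]
(up to reordering of blocks).

Per-block formulas:
  For a 2×2 Jordan block J_2(-3): exp(t · J_2(-3)) = e^(-3t)·(I + t·N), where N is the 2×2 nilpotent shift.
  For a 1×1 block at λ = -3: exp(t · [-3]) = [e^(-3t)].

After assembling e^{tJ} and conjugating by P, we get:

e^{tA} =
  [9*t*exp(-3*t) + exp(-3*t), -3*t*exp(-3*t), -6*t*exp(-3*t)]
  [-3*t*exp(-3*t), t*exp(-3*t) + exp(-3*t), 2*t*exp(-3*t)]
  [15*t*exp(-3*t), -5*t*exp(-3*t), -10*t*exp(-3*t) + exp(-3*t)]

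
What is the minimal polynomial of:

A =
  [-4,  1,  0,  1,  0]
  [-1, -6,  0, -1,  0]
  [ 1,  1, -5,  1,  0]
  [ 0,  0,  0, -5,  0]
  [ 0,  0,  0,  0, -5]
x^2 + 10*x + 25

The characteristic polynomial is χ_A(x) = (x + 5)^5, so the eigenvalues are known. The minimal polynomial is
  m_A(x) = Π_λ (x − λ)^{k_λ}
where k_λ is the size of the *largest* Jordan block for λ (equivalently, the smallest k with (A − λI)^k v = 0 for every generalised eigenvector v of λ).

  λ = -5: largest Jordan block has size 2, contributing (x + 5)^2

So m_A(x) = (x + 5)^2 = x^2 + 10*x + 25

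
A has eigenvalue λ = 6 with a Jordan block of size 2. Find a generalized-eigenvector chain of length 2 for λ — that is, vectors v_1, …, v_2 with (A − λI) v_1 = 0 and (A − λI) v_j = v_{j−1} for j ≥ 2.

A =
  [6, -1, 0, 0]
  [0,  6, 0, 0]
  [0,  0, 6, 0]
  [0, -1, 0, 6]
A Jordan chain for λ = 6 of length 2:
v_1 = (-1, 0, 0, -1)ᵀ
v_2 = (0, 1, 0, 0)ᵀ

Let N = A − (6)·I. We want v_2 with N^2 v_2 = 0 but N^1 v_2 ≠ 0; then v_{j-1} := N · v_j for j = 2, …, 2.

Pick v_2 = (0, 1, 0, 0)ᵀ.
Then v_1 = N · v_2 = (-1, 0, 0, -1)ᵀ.

Sanity check: (A − (6)·I) v_1 = (0, 0, 0, 0)ᵀ = 0. ✓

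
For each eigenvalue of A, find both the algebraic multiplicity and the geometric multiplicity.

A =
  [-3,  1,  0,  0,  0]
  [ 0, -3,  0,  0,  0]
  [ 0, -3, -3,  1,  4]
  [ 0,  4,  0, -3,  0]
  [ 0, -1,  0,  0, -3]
λ = -3: alg = 5, geom = 3

Step 1 — factor the characteristic polynomial to read off the algebraic multiplicities:
  χ_A(x) = (x + 3)^5

Step 2 — compute geometric multiplicities via the rank-nullity identity g(λ) = n − rank(A − λI):
  rank(A − (-3)·I) = 2, so dim ker(A − (-3)·I) = n − 2 = 3

Summary:
  λ = -3: algebraic multiplicity = 5, geometric multiplicity = 3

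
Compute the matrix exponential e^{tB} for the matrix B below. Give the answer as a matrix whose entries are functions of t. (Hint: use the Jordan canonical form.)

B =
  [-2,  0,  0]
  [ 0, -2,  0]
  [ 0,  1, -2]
e^{tB} =
  [exp(-2*t), 0, 0]
  [0, exp(-2*t), 0]
  [0, t*exp(-2*t), exp(-2*t)]

Strategy: write B = P · J · P⁻¹ where J is a Jordan canonical form, so e^{tB} = P · e^{tJ} · P⁻¹, and e^{tJ} can be computed block-by-block.

B has Jordan form
J =
  [-2,  1,  0]
  [ 0, -2,  0]
  [ 0,  0, -2]
(up to reordering of blocks).

Per-block formulas:
  For a 2×2 Jordan block J_2(-2): exp(t · J_2(-2)) = e^(-2t)·(I + t·N), where N is the 2×2 nilpotent shift.
  For a 1×1 block at λ = -2: exp(t · [-2]) = [e^(-2t)].

After assembling e^{tJ} and conjugating by P, we get:

e^{tB} =
  [exp(-2*t), 0, 0]
  [0, exp(-2*t), 0]
  [0, t*exp(-2*t), exp(-2*t)]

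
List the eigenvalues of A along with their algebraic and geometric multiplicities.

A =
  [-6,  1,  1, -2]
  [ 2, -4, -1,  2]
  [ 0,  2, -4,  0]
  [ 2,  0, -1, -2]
λ = -4: alg = 4, geom = 2

Step 1 — factor the characteristic polynomial to read off the algebraic multiplicities:
  χ_A(x) = (x + 4)^4

Step 2 — compute geometric multiplicities via the rank-nullity identity g(λ) = n − rank(A − λI):
  rank(A − (-4)·I) = 2, so dim ker(A − (-4)·I) = n − 2 = 2

Summary:
  λ = -4: algebraic multiplicity = 4, geometric multiplicity = 2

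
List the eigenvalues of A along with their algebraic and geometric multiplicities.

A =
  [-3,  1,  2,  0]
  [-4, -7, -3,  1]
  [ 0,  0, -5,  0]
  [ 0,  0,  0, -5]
λ = -5: alg = 4, geom = 2

Step 1 — factor the characteristic polynomial to read off the algebraic multiplicities:
  χ_A(x) = (x + 5)^4

Step 2 — compute geometric multiplicities via the rank-nullity identity g(λ) = n − rank(A − λI):
  rank(A − (-5)·I) = 2, so dim ker(A − (-5)·I) = n − 2 = 2

Summary:
  λ = -5: algebraic multiplicity = 4, geometric multiplicity = 2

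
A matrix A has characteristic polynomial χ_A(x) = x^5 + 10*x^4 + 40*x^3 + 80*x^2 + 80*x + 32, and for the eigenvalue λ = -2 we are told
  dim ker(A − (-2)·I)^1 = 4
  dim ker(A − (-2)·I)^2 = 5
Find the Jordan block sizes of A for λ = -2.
Block sizes for λ = -2: [2, 1, 1, 1]

From the dimensions of kernels of powers, the number of Jordan blocks of size at least j is d_j − d_{j−1} where d_j = dim ker(N^j) (with d_0 = 0). Computing the differences gives [4, 1].
The number of blocks of size exactly k is (#blocks of size ≥ k) − (#blocks of size ≥ k + 1), so the partition is: 3 block(s) of size 1, 1 block(s) of size 2.
In nonincreasing order the block sizes are [2, 1, 1, 1].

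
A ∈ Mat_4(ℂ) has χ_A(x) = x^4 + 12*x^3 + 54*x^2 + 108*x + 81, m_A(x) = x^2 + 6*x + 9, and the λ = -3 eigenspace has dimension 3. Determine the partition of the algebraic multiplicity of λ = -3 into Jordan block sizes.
Block sizes for λ = -3: [2, 1, 1]

Step 1 — from the characteristic polynomial, algebraic multiplicity of λ = -3 is 4. From dim ker(A − (-3)·I) = 3, there are exactly 3 Jordan blocks for λ = -3.
Step 2 — from the minimal polynomial, the factor (x + 3)^2 tells us the largest block for λ = -3 has size 2.
Step 3 — with total size 4, 3 blocks, and largest block 2, the block sizes (in nonincreasing order) are [2, 1, 1].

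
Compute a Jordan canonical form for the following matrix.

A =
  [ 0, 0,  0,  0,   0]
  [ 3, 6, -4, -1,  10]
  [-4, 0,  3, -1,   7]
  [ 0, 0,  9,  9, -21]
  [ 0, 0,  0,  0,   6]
J_1(0) ⊕ J_3(6) ⊕ J_1(6)

The characteristic polynomial is
  det(x·I − A) = x^5 - 24*x^4 + 216*x^3 - 864*x^2 + 1296*x = x*(x - 6)^4

Eigenvalues and multiplicities (the geometric multiplicity of λ is n − rank(A − λI), which equals the number of Jordan blocks for λ):
  λ = 0: algebraic multiplicity = 1, geometric multiplicity = 1
  λ = 6: algebraic multiplicity = 4, geometric multiplicity = 2

Determining the block sizes for each eigenvalue:
  λ = 0: one block (gm = 1), so the single block has size am = 1 → block sizes [1]
  λ = 6: with am = 4 and gm = 2, the partition is not yet determined (e.g. several partitions of 4 into 2 parts exist). Let N = A − (6)·I. Computing rank(N^1) = 3, rank(N^2) = 2, rank(N^3) = 1; the number of blocks of size ≥ j is rank(N^{j−1}) − rank(N^j), giving [2, 1, 1]. So we have 1 block(s) of size 3, 1 block(s) of size 1 → block sizes [3, 1]

Assembling the blocks gives a Jordan form
J =
  [0, 0, 0, 0, 0]
  [0, 6, 1, 0, 0]
  [0, 0, 6, 1, 0]
  [0, 0, 0, 6, 0]
  [0, 0, 0, 0, 6]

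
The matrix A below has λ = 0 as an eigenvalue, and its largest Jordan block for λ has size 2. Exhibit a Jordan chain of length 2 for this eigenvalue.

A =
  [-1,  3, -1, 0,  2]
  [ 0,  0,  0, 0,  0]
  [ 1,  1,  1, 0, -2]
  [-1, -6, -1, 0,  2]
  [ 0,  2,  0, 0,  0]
A Jordan chain for λ = 0 of length 2:
v_1 = (-1, 0, 1, -1, 0)ᵀ
v_2 = (1, 0, 0, 0, 0)ᵀ

Let N = A − (0)·I. We want v_2 with N^2 v_2 = 0 but N^1 v_2 ≠ 0; then v_{j-1} := N · v_j for j = 2, …, 2.

Pick v_2 = (1, 0, 0, 0, 0)ᵀ.
Then v_1 = N · v_2 = (-1, 0, 1, -1, 0)ᵀ.

Sanity check: (A − (0)·I) v_1 = (0, 0, 0, 0, 0)ᵀ = 0. ✓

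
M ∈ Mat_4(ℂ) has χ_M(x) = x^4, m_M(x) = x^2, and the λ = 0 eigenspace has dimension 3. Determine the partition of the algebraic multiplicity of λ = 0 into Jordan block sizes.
Block sizes for λ = 0: [2, 1, 1]

Step 1 — from the characteristic polynomial, algebraic multiplicity of λ = 0 is 4. From dim ker(M − (0)·I) = 3, there are exactly 3 Jordan blocks for λ = 0.
Step 2 — from the minimal polynomial, the factor (x − 0)^2 tells us the largest block for λ = 0 has size 2.
Step 3 — with total size 4, 3 blocks, and largest block 2, the block sizes (in nonincreasing order) are [2, 1, 1].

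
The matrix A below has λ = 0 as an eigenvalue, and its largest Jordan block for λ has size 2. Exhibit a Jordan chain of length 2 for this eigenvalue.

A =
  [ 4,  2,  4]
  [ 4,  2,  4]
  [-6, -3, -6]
A Jordan chain for λ = 0 of length 2:
v_1 = (4, 4, -6)ᵀ
v_2 = (1, 0, 0)ᵀ

Let N = A − (0)·I. We want v_2 with N^2 v_2 = 0 but N^1 v_2 ≠ 0; then v_{j-1} := N · v_j for j = 2, …, 2.

Pick v_2 = (1, 0, 0)ᵀ.
Then v_1 = N · v_2 = (4, 4, -6)ᵀ.

Sanity check: (A − (0)·I) v_1 = (0, 0, 0)ᵀ = 0. ✓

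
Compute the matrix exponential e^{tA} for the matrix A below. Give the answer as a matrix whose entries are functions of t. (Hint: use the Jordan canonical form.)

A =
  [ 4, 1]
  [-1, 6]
e^{tA} =
  [-t*exp(5*t) + exp(5*t), t*exp(5*t)]
  [-t*exp(5*t), t*exp(5*t) + exp(5*t)]

Strategy: write A = P · J · P⁻¹ where J is a Jordan canonical form, so e^{tA} = P · e^{tJ} · P⁻¹, and e^{tJ} can be computed block-by-block.

A has Jordan form
J =
  [5, 1]
  [0, 5]
(up to reordering of blocks).

Per-block formulas:
  For a 2×2 Jordan block J_2(5): exp(t · J_2(5)) = e^(5t)·(I + t·N), where N is the 2×2 nilpotent shift.

After assembling e^{tJ} and conjugating by P, we get:

e^{tA} =
  [-t*exp(5*t) + exp(5*t), t*exp(5*t)]
  [-t*exp(5*t), t*exp(5*t) + exp(5*t)]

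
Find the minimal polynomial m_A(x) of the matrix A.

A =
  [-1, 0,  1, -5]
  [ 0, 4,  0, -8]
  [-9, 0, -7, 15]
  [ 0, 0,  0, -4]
x^3 + 4*x^2 - 16*x - 64

The characteristic polynomial is χ_A(x) = (x - 4)*(x + 4)^3, so the eigenvalues are known. The minimal polynomial is
  m_A(x) = Π_λ (x − λ)^{k_λ}
where k_λ is the size of the *largest* Jordan block for λ (equivalently, the smallest k with (A − λI)^k v = 0 for every generalised eigenvector v of λ).

  λ = -4: largest Jordan block has size 2, contributing (x + 4)^2
  λ = 4: largest Jordan block has size 1, contributing (x − 4)

So m_A(x) = (x - 4)*(x + 4)^2 = x^3 + 4*x^2 - 16*x - 64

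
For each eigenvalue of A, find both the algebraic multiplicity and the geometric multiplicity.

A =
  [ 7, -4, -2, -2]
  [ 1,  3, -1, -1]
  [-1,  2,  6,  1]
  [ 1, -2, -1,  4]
λ = 5: alg = 4, geom = 3

Step 1 — factor the characteristic polynomial to read off the algebraic multiplicities:
  χ_A(x) = (x - 5)^4

Step 2 — compute geometric multiplicities via the rank-nullity identity g(λ) = n − rank(A − λI):
  rank(A − (5)·I) = 1, so dim ker(A − (5)·I) = n − 1 = 3

Summary:
  λ = 5: algebraic multiplicity = 4, geometric multiplicity = 3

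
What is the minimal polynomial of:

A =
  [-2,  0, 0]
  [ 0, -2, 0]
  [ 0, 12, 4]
x^2 - 2*x - 8

The characteristic polynomial is χ_A(x) = (x - 4)*(x + 2)^2, so the eigenvalues are known. The minimal polynomial is
  m_A(x) = Π_λ (x − λ)^{k_λ}
where k_λ is the size of the *largest* Jordan block for λ (equivalently, the smallest k with (A − λI)^k v = 0 for every generalised eigenvector v of λ).

  λ = -2: largest Jordan block has size 1, contributing (x + 2)
  λ = 4: largest Jordan block has size 1, contributing (x − 4)

So m_A(x) = (x - 4)*(x + 2) = x^2 - 2*x - 8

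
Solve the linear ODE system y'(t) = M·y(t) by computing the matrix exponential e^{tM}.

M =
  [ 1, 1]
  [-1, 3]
e^{tM} =
  [-t*exp(2*t) + exp(2*t), t*exp(2*t)]
  [-t*exp(2*t), t*exp(2*t) + exp(2*t)]

Strategy: write M = P · J · P⁻¹ where J is a Jordan canonical form, so e^{tM} = P · e^{tJ} · P⁻¹, and e^{tJ} can be computed block-by-block.

M has Jordan form
J =
  [2, 1]
  [0, 2]
(up to reordering of blocks).

Per-block formulas:
  For a 2×2 Jordan block J_2(2): exp(t · J_2(2)) = e^(2t)·(I + t·N), where N is the 2×2 nilpotent shift.

After assembling e^{tJ} and conjugating by P, we get:

e^{tM} =
  [-t*exp(2*t) + exp(2*t), t*exp(2*t)]
  [-t*exp(2*t), t*exp(2*t) + exp(2*t)]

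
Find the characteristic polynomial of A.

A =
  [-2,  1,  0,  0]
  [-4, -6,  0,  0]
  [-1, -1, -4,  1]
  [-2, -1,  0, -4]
x^4 + 16*x^3 + 96*x^2 + 256*x + 256

Expanding det(x·I − A) (e.g. by cofactor expansion or by noting that A is similar to its Jordan form J, which has the same characteristic polynomial as A) gives
  χ_A(x) = x^4 + 16*x^3 + 96*x^2 + 256*x + 256
which factors as (x + 4)^4. The eigenvalues (with algebraic multiplicities) are λ = -4 with multiplicity 4.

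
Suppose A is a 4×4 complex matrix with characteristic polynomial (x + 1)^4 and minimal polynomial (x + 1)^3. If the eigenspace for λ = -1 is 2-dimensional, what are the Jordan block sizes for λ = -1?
Block sizes for λ = -1: [3, 1]

Step 1 — from the characteristic polynomial, algebraic multiplicity of λ = -1 is 4. From dim ker(A − (-1)·I) = 2, there are exactly 2 Jordan blocks for λ = -1.
Step 2 — from the minimal polynomial, the factor (x + 1)^3 tells us the largest block for λ = -1 has size 3.
Step 3 — with total size 4, 2 blocks, and largest block 3, the block sizes (in nonincreasing order) are [3, 1].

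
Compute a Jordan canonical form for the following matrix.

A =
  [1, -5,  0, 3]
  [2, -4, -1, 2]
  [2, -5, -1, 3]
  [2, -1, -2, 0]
J_3(-1) ⊕ J_1(-1)

The characteristic polynomial is
  det(x·I − A) = x^4 + 4*x^3 + 6*x^2 + 4*x + 1 = (x + 1)^4

Eigenvalues and multiplicities (the geometric multiplicity of λ is n − rank(A − λI), which equals the number of Jordan blocks for λ):
  λ = -1: algebraic multiplicity = 4, geometric multiplicity = 2

Determining the block sizes for each eigenvalue:
  λ = -1: with am = 4 and gm = 2, the partition is not yet determined (e.g. several partitions of 4 into 2 parts exist). Let N = A − (-1)·I. Computing rank(N^1) = 2, rank(N^2) = 1, rank(N^3) = 0; the number of blocks of size ≥ j is rank(N^{j−1}) − rank(N^j), giving [2, 1, 1]. So we have 1 block(s) of size 3, 1 block(s) of size 1 → block sizes [3, 1]

Assembling the blocks gives a Jordan form
J =
  [-1,  1,  0,  0]
  [ 0, -1,  1,  0]
  [ 0,  0, -1,  0]
  [ 0,  0,  0, -1]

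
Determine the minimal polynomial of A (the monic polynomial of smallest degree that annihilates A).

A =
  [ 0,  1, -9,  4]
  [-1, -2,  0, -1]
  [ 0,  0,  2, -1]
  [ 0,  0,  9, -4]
x^2 + 2*x + 1

The characteristic polynomial is χ_A(x) = (x + 1)^4, so the eigenvalues are known. The minimal polynomial is
  m_A(x) = Π_λ (x − λ)^{k_λ}
where k_λ is the size of the *largest* Jordan block for λ (equivalently, the smallest k with (A − λI)^k v = 0 for every generalised eigenvector v of λ).

  λ = -1: largest Jordan block has size 2, contributing (x + 1)^2

So m_A(x) = (x + 1)^2 = x^2 + 2*x + 1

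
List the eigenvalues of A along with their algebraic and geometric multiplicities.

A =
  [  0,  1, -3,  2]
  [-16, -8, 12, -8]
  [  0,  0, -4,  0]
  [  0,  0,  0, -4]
λ = -4: alg = 4, geom = 3

Step 1 — factor the characteristic polynomial to read off the algebraic multiplicities:
  χ_A(x) = (x + 4)^4

Step 2 — compute geometric multiplicities via the rank-nullity identity g(λ) = n − rank(A − λI):
  rank(A − (-4)·I) = 1, so dim ker(A − (-4)·I) = n − 1 = 3

Summary:
  λ = -4: algebraic multiplicity = 4, geometric multiplicity = 3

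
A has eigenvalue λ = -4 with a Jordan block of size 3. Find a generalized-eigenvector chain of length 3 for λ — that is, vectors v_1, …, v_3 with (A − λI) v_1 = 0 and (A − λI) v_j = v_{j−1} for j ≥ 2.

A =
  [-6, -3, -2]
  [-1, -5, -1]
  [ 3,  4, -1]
A Jordan chain for λ = -4 of length 3:
v_1 = (1, 0, -1)ᵀ
v_2 = (-2, -1, 3)ᵀ
v_3 = (1, 0, 0)ᵀ

Let N = A − (-4)·I. We want v_3 with N^3 v_3 = 0 but N^2 v_3 ≠ 0; then v_{j-1} := N · v_j for j = 3, …, 2.

Pick v_3 = (1, 0, 0)ᵀ.
Then v_2 = N · v_3 = (-2, -1, 3)ᵀ.
Then v_1 = N · v_2 = (1, 0, -1)ᵀ.

Sanity check: (A − (-4)·I) v_1 = (0, 0, 0)ᵀ = 0. ✓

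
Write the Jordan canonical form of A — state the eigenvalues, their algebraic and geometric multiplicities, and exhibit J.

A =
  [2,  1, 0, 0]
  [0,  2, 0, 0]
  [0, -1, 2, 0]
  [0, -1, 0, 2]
J_2(2) ⊕ J_1(2) ⊕ J_1(2)

The characteristic polynomial is
  det(x·I − A) = x^4 - 8*x^3 + 24*x^2 - 32*x + 16 = (x - 2)^4

Eigenvalues and multiplicities (the geometric multiplicity of λ is n − rank(A − λI), which equals the number of Jordan blocks for λ):
  λ = 2: algebraic multiplicity = 4, geometric multiplicity = 3

Determining the block sizes for each eigenvalue:
  λ = 2: 3 blocks summing to 4 forces exactly one block of size 2 and the rest size 1 → block sizes [2, 1, 1]

Assembling the blocks gives a Jordan form
J =
  [2, 1, 0, 0]
  [0, 2, 0, 0]
  [0, 0, 2, 0]
  [0, 0, 0, 2]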